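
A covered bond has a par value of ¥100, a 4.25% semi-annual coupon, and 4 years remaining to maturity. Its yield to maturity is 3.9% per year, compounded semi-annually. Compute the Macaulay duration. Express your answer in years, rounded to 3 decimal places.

Periodic yield y = 0.0195. Discount each cash flow and weight by its period:
  t   CF        PV=CF/(1+0.0195)^t    t·PV
  1        2.125         2.0844         2.0844
  2        2.125         2.0445         4.0890
  3        2.125         2.0054         6.0161
  4        2.125         1.9670         7.8681
  5        2.125         1.9294         9.6470
  6        2.125         1.8925        11.3550
  7        2.125         1.8563        12.9941
  8      102.125        87.5053       700.0422
  Σ                    101.2847       754.0959
Price P = Σ PV = 101.2847.
Macaulay duration = Σ(t·PV) / P = 754.0959 / 101.2847 = 7.44531 half-year periods.
In years: 7.44531 / 2 = 3.72265 years.

3.723 years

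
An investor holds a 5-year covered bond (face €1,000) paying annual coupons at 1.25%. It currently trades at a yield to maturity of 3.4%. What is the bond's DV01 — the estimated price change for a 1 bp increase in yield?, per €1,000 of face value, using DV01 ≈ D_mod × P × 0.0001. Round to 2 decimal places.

Periodic yield y = 0.034.
  t   CF        PV=CF/(1+0.034)^t    t·PV
  1        12.50        12.0890        12.0890
  2        12.50        11.6915        23.3829
  3        12.50        11.3070        33.9211
  4        12.50        10.9352        43.7409
  5     1,012.50       856.6281     4,283.1407
  Σ                    902.6508     4,396.2746
P = 902.6508; D_Mac = 4.87040 yrs; D_mod = 4.71026 yrs.
DV01 ≈ 4.71026 × 902.6508 × 0.0001 = 0.425172.

€0.43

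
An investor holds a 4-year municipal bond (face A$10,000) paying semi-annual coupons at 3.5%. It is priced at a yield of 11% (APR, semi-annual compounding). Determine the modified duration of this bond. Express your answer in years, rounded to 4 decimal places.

3.5310 years

Periodic yield y = 0.055. First find Macaulay duration:
  t   CF        PV=CF/(1+0.055)^t    t·PV
  1       175.00       165.8768       165.8768
  2       175.00       157.2292       314.4583
  3       175.00       149.0324       447.0972
  4       175.00       141.2629       565.0517
  5       175.00       133.8985       669.4926
  6       175.00       126.9180       761.5081
  7       175.00       120.3014       842.1101
  8    10,175.00     6,630.0185    53,040.1481
  Σ                  7,624.5378    56,805.7429
P = 7,624.5378; Macaulay duration = 56,805.7429 / 7,624.5378 = 7.45039 half-year periods = 3.72519 years.
Modified duration = D_Mac / (1 + y) = 3.72519 / 1.055 = 3.53099 years.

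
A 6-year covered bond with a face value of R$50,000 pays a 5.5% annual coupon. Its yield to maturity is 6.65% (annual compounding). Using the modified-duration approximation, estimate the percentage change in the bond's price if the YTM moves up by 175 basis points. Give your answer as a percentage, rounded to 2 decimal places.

Periodic yield y = 0.0665. Modified duration first:
  t   CF        PV=CF/(1+0.0665)^t    t·PV
  1     2,750.00     2,578.5279     2,578.5279
  2     2,750.00     2,417.7477     4,835.4953
  3     2,750.00     2,266.9927     6,800.9780
  4     2,750.00     2,125.6378     8,502.5510
  5     2,750.00     1,993.0968     9,965.4841
  6    52,750.00    35,847.3706   215,084.2234
  Σ                 47,229.3734   247,767.2597
P = 47,229.3734; D_Mac = 5.24604 yrs; D_mod = 5.24604/(1+0.0665) = 4.91893 yrs.
ΔP/P ≈ -D_mod · Δy = -4.91893 × (+0.0175) = -0.086081 = -8.6081%.

-8.61%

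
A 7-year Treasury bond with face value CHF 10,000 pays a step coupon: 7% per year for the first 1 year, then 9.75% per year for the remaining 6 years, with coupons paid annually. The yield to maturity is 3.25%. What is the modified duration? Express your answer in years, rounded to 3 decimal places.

Periodic yield y = 0.0325. First find Macaulay duration:
  t   CF        PV=CF/(1+0.0325)^t    t·PV
  1       700.00       677.9661       677.9661
  2       975.00       914.5859     1,829.1718
  3       975.00       885.7975     2,657.3924
  4       975.00       857.9152     3,431.6609
  5       975.00       830.9106     4,154.5531
  6       975.00       804.7561     4,828.5363
  7    10,975.00     8,773.5248    61,414.6734
  Σ                 13,745.4561    78,993.9541
P = 13,745.4561; Macaulay duration = 78,993.9541 / 13,745.4561 = 5.74691 years.
Modified duration = D_Mac / (1 + y) = 5.74691 / 1.0325 = 5.56602 years.

5.566 years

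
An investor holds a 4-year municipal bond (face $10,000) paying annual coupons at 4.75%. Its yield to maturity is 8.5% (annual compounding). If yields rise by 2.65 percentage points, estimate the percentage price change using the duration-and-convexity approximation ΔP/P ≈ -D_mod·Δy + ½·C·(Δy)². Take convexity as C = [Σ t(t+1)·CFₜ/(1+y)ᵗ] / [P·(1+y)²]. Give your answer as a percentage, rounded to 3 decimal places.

With y = 0.085:
  t   CF        PV=CF/(1+0.085)^t    t·PV        t(t+1)·PV
  1       475.00       437.7880       437.7880         875.5760
  2       475.00       403.4913       806.9825       2,420.9476
  3       475.00       371.8813     1,115.6440       4,462.5762
  4    10,475.00     7,558.4906    30,233.9625     151,169.8126
  Σ                  8,771.6513    32,594.3771     158,928.9123
P = 8,771.6513; D_Mac = 3.71588 yrs; D_mod = 3.42477 yrs; C = 15.39083.
Duration effect: -3.42477 × (+0.0265) = -0.090756
Convexity effect: 0.5 × 15.39083 × (0.0265)² = +0.0054041
ΔP/P ≈ -0.090756 + 0.0054041 = -0.085352 = -8.5352%.

-8.535%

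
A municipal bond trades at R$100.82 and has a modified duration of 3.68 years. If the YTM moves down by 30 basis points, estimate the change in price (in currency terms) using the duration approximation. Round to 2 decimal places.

+R$1.11

Duration approximation: ΔP/P ≈ -D_mod · Δy = -3.68 × (-0.003) = +0.011040.
ΔP ≈ 100.82 × (+0.011040) = +1.1130528.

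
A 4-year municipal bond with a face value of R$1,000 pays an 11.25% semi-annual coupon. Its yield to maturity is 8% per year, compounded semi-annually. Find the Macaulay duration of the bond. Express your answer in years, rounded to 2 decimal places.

Periodic yield y = 0.04. Discount each cash flow and weight by its period:
  t   CF        PV=CF/(1+0.04)^t    t·PV
  1        56.25        54.0865        54.0865
  2        56.25        52.0063       104.0126
  3        56.25        50.0060       150.0181
  4        56.25        48.0827       192.3309
  5        56.25        46.2334       231.1670
  6        56.25        44.4552       266.7312
  7        56.25        42.7454       299.2176
  8     1,056.25       771.7915     6,174.3322
  Σ                  1,109.4071     7,471.8962
Price P = Σ PV = 1,109.4071.
Macaulay duration = Σ(t·PV) / P = 7,471.8962 / 1,109.4071 = 6.73504 half-year periods.
In years: 6.73504 / 2 = 3.36752 years.

3.37 years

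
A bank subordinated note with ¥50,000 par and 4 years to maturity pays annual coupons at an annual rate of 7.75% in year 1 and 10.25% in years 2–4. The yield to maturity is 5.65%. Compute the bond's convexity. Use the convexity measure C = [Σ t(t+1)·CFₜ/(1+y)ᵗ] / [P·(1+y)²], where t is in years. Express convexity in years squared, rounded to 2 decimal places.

With y = 0.0565:
  t   CF        PV=CF/(1+0.0565)^t    t·PV        t(t+1)·PV
  1     3,875.00     3,667.7709     3,667.7709       7,335.5419
  2     5,125.00     4,591.5029     9,183.0059      27,549.0177
  3     5,125.00     4,345.9564    13,037.8692      52,151.4769
  4    55,125.00    44,245.6518   176,982.6071     884,913.0353
  Σ                 56,850.8821   202,871.2531     971,949.0717
P = 56,850.8821.
Convexity = Σ t(t+1)·PV / [P·(1+y)²] = 971,949.0717 / (56,850.8821 × 1.116192) = 15.31677.

15.32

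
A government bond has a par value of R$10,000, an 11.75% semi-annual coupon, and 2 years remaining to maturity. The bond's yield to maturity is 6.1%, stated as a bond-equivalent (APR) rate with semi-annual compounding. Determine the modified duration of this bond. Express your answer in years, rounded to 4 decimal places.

Periodic yield y = 0.0305. First find Macaulay duration:
  t   CF        PV=CF/(1+0.0305)^t    t·PV
  1       587.50       570.1116       570.1116
  2       587.50       553.2378     1,106.4757
  3       587.50       536.8635     1,610.5905
  4    10,587.50     9,388.6130    37,554.4521
  Σ                 11,048.8260    40,841.6299
P = 11,048.8260; Macaulay duration = 40,841.6299 / 11,048.8260 = 3.69647 half-year periods = 1.84823 years.
Modified duration = D_Mac / (1 + y) = 1.84823 / 1.0305 = 1.79353 years.

1.7935 years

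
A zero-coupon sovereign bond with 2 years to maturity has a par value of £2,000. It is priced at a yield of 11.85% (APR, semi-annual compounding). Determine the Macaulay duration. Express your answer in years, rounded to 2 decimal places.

A zero-coupon bond has a single cash flow at maturity, so its Macaulay duration equals its maturity: 2 years.
(Equivalently: 4 semi-annual periods ÷ 2 = 2 years.)

2.00 years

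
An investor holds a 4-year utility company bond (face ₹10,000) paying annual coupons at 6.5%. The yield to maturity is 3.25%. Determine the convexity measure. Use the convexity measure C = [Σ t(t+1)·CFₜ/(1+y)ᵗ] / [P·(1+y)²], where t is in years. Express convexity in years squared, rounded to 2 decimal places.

16.70

With y = 0.0325:
  t   CF        PV=CF/(1+0.0325)^t    t·PV        t(t+1)·PV
  1       650.00       629.5400       629.5400       1,259.0799
  2       650.00       609.7239     1,219.4478       3,658.3435
  3       650.00       590.5316     1,771.5949       7,086.3797
  4    10,650.00     9,371.0740    37,484.2959     187,421.4796
  Σ                 11,200.8695    41,104.8787     199,425.2828
P = 11,200.8695.
Convexity = Σ t(t+1)·PV / [P·(1+y)²] = 199,425.2828 / (11,200.8695 × 1.066056) = 16.70123.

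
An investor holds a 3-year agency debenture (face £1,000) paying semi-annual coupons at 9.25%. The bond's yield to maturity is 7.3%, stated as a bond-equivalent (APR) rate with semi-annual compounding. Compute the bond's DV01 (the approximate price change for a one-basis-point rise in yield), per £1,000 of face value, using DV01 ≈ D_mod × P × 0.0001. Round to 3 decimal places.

£0.274

Periodic yield y = 0.0365.
  t   CF        PV=CF/(1+0.0365)^t    t·PV
  1        46.25        44.6213        44.6213
  2        46.25        43.0500        86.1000
  3        46.25        41.5340       124.6020
  4        46.25        40.0714       160.2856
  5        46.25        38.6603       193.3015
  6     1,046.25       843.7614     5,062.5682
  Σ                  1,051.6984     5,671.4786
P = 1,051.6984; D_Mac = 5.39269 half-year periods = 2.69634 yrs; D_mod = 2.60139 yrs.
DV01 ≈ 2.60139 × 1,051.6984 × 0.0001 = 0.273588.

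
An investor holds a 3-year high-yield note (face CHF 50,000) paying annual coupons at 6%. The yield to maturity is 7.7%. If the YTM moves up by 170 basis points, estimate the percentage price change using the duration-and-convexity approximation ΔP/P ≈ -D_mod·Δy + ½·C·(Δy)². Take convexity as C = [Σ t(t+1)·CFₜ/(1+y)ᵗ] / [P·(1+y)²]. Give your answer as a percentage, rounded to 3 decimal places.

With y = 0.077:
  t   CF        PV=CF/(1+0.077)^t    t·PV        t(t+1)·PV
  1     3,000.00     2,785.5153     2,785.5153       5,571.0306
  2     3,000.00     2,586.3652     5,172.7304      15,518.1912
  3    53,000.00    42,425.6749   127,277.0247     509,108.0988
  Σ                 47,797.5554   135,235.2704     530,197.3206
P = 47,797.5554; D_Mac = 2.82933 yrs; D_mod = 2.62705 yrs; C = 9.56314.
Duration effect: -2.62705 × (+0.017) = -0.044660
Convexity effect: 0.5 × 9.56314 × (0.017)² = +0.0013819
ΔP/P ≈ -0.044660 + 0.0013819 = -0.043278 = -4.3278%.

-4.328%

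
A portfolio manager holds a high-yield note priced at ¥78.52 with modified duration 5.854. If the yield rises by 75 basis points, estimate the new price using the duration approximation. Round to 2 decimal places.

¥75.07

Duration approximation: ΔP/P ≈ -D_mod · Δy = -5.854 × (+0.0075) = -0.043905.
New price ≈ 78.52 × (1 - 0.043905) = 75.0725794.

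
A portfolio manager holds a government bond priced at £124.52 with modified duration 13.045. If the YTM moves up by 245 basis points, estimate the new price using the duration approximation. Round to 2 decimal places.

Duration approximation: ΔP/P ≈ -D_mod · Δy = -13.045 × (+0.0245) = -0.3196025.
New price ≈ 124.52 × (1 - 0.3196025) = 84.7230967.

£84.72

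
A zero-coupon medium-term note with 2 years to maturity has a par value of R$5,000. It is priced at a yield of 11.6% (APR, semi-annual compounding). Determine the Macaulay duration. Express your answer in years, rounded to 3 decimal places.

2.000 years

A zero-coupon bond has a single cash flow at maturity, so its Macaulay duration equals its maturity: 2 years.
(Equivalently: 4 semi-annual periods ÷ 2 = 2 years.)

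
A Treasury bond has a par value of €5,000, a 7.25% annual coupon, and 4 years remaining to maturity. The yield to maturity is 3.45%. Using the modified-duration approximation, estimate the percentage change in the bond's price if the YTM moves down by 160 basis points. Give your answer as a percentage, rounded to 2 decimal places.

+5.63%

Periodic yield y = 0.0345. Modified duration first:
  t   CF        PV=CF/(1+0.0345)^t    t·PV
  1       362.50       350.4108       350.4108
  2       362.50       338.7248       677.4496
  3       362.50       327.4285       982.2856
  4     5,362.50     4,682.1500    18,728.6001
  Σ                  5,698.7142    20,738.7462
P = 5,698.7142; D_Mac = 3.63920 yrs; D_mod = 3.63920/(1+0.0345) = 3.51783 yrs.
ΔP/P ≈ -D_mod · Δy = -3.51783 × (-0.016) = +0.056285 = +5.6285%.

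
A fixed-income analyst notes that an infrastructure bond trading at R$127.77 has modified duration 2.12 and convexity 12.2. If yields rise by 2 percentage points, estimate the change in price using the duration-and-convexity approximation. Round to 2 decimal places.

-R$5.11

Duration effect: -D_mod·Δy = -2.12 × (+0.02) = -0.042400
Convexity effect: ½·C·(Δy)² = 0.5 × 12.2 × (0.02)² = +0.0024400
ΔP/P ≈ -0.042400 + 0.0024400 = -0.039960
ΔP ≈ 127.77 × (-0.039960) = -5.1056892.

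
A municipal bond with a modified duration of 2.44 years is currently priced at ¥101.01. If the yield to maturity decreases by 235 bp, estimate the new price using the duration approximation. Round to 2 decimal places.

¥106.80

Duration approximation: ΔP/P ≈ -D_mod · Δy = -2.44 × (-0.0235) = +0.057340.
New price ≈ 101.01 × (1 + 0.057340) = 106.8019134.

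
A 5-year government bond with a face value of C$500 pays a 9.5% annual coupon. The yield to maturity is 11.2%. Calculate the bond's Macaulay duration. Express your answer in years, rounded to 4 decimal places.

Periodic yield y = 0.112. Discount each cash flow and weight by its year:
  t   CF        PV=CF/(1+0.112)^t    t·PV
  1        47.50        42.7158        42.7158
  2        47.50        38.4135        76.8270
  3        47.50        34.5445       103.6336
  4        47.50        31.0652       124.2609
  5       547.50       322.0032     1,610.0160
  Σ                    468.7423     1,957.4533
Price P = Σ PV = 468.7423.
Macaulay duration = Σ(t·PV) / P = 1,957.4533 / 468.7423 = 4.17597 years.

4.1760 years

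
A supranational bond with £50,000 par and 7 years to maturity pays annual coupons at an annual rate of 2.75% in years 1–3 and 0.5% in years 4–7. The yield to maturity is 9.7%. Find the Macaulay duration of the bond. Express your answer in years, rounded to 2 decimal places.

Periodic yield y = 0.097. Discount each cash flow and weight by its year:
  t   CF        PV=CF/(1+0.097)^t    t·PV
  1     1,375.00     1,253.4184     1,253.4184
  2     1,375.00     1,142.5874     2,285.1749
  3     1,375.00     1,041.5565     3,124.6694
  4       250.00       172.6289       690.5156
  5       250.00       157.3645       786.8227
  6       250.00       143.4499       860.6994
  7    50,250.00    26,283.8919   183,987.2436
  Σ                 30,194.8976   192,988.5439
Price P = Σ PV = 30,194.8976.
Macaulay duration = Σ(t·PV) / P = 192,988.5439 / 30,194.8976 = 6.39143 years.

6.39 years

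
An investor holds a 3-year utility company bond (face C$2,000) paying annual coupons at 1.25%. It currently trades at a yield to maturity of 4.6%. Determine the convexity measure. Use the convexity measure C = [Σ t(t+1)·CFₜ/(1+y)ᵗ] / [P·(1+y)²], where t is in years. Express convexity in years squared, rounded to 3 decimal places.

With y = 0.046:
  t   CF        PV=CF/(1+0.046)^t    t·PV        t(t+1)·PV
  1        25.00        23.9006        23.9006          47.8011
  2        25.00        22.8495        45.6990         137.0970
  3     2,025.00     1,769.4161     5,308.2483      21,232.9932
  Σ                  1,816.1662     5,377.8479      21,417.8913
P = 1,816.1662.
Convexity = Σ t(t+1)·PV / [P·(1+y)²] = 21,417.8913 / (1,816.1662 × 1.094116) = 10.77849.

10.778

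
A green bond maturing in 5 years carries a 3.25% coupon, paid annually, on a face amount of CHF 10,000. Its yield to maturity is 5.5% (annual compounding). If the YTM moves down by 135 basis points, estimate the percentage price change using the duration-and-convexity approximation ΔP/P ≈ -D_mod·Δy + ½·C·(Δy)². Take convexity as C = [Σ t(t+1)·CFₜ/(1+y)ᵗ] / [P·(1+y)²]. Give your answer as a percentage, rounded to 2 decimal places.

With y = 0.055:
  t   CF        PV=CF/(1+0.055)^t    t·PV        t(t+1)·PV
  1       325.00       308.0569       308.0569         616.1137
  2       325.00       291.9970       583.9941       1,751.9822
  3       325.00       276.7744       830.3233       3,321.2933
  4       325.00       262.3454     1,049.3818       5,246.9088
  5    10,325.00     7,900.0122    39,500.0610     237,000.3661
  Σ                  9,039.1860    42,271.8170     247,936.6642
P = 9,039.1860; D_Mac = 4.67651 yrs; D_mod = 4.43271 yrs; C = 24.64373.
Duration effect: -4.43271 × (-0.0135) = +0.059842
Convexity effect: 0.5 × 24.64373 × (-0.0135)² = +0.0022457
ΔP/P ≈ +0.059842 + 0.0022457 = +0.062087 = +6.2087%.

+6.21%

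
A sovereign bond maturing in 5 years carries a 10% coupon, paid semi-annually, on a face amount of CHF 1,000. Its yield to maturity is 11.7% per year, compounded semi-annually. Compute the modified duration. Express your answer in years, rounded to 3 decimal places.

Periodic yield y = 0.0585. First find Macaulay duration:
  t   CF        PV=CF/(1+0.0585)^t    t·PV
  1        50.00        47.2367        47.2367
  2        50.00        44.6260        89.2521
  3        50.00        42.1597       126.4791
  4        50.00        39.8297       159.3186
  5        50.00        37.6284       188.1420
  6        50.00        35.5488       213.2927
  7        50.00        33.5841       235.0888
  8        50.00        31.7280       253.8242
  9        50.00        29.9745       269.7707
  10    1,050.00       594.6764     5,946.7636
  Σ                    936.9923     7,529.1685
P = 936.9923; Macaulay duration = 7,529.1685 / 936.9923 = 8.03547 half-year periods = 4.01773 years.
Modified duration = D_Mac / (1 + y) = 4.01773 / 1.0585 = 3.79568 years.

3.796 years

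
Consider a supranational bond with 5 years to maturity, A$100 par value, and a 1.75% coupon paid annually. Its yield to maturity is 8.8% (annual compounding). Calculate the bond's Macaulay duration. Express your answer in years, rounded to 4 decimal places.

4.7952 years

Periodic yield y = 0.088. Discount each cash flow and weight by its year:
  t   CF        PV=CF/(1+0.088)^t    t·PV
  1         1.75         1.6085         1.6085
  2         1.75         1.4784         2.9567
  3         1.75         1.3588         4.0764
  4         1.75         1.2489         4.9955
  5       101.75        66.7406       333.7029
  Σ                     72.4351       347.3400
Price P = Σ PV = 72.4351.
Macaulay duration = Σ(t·PV) / P = 347.3400 / 72.4351 = 4.79519 years.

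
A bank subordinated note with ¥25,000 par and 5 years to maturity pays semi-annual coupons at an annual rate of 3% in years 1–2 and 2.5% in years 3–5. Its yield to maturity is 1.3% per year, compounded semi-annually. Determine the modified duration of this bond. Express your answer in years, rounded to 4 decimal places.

4.6778 years

Periodic yield y = 0.0065. First find Macaulay duration:
  t   CF        PV=CF/(1+0.0065)^t    t·PV
  1       375.00       372.5782       372.5782
  2       375.00       370.1721       740.3442
  3       375.00       367.7815     1,103.3446
  4       375.00       365.4064     1,461.6256
  5       312.50       302.5388     1,512.6942
  6       312.50       300.5850     1,803.5102
  7       312.50       298.6438     2,090.5069
  8       312.50       296.7152     2,373.7216
  9       312.50       294.7990     2,653.1910
  10   25,312.50    23,724.5098   237,245.0983
  Σ                 26,693.7300   251,356.6149
P = 26,693.7300; Macaulay duration = 251,356.6149 / 26,693.7300 = 9.41632 half-year periods = 4.70816 years.
Modified duration = D_Mac / (1 + y) = 4.70816 / 1.0065 = 4.67775 years.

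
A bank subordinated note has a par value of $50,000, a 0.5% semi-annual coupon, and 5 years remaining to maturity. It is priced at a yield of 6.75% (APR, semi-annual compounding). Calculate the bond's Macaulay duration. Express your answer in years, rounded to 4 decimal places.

4.9324 years

Periodic yield y = 0.03375. Discount each cash flow and weight by its period:
  t   CF        PV=CF/(1+0.03375)^t    t·PV
  1       125.00       120.9190       120.9190
  2       125.00       116.9712       233.9424
  3       125.00       113.1523       339.4569
  4       125.00       109.4581       437.8324
  5       125.00       105.8845       529.4225
  6       125.00       102.4276       614.5654
  7       125.00        99.0835       693.5845
  8       125.00        95.8486       766.7889
  9       125.00        92.7193       834.4740
  10   50,125.00    35,966.5814   359,665.8137
  Σ                 36,923.0455   364,236.7999
Price P = Σ PV = 36,923.0455.
Macaulay duration = Σ(t·PV) / P = 364,236.7999 / 36,923.0455 = 9.86476 half-year periods.
In years: 9.86476 / 2 = 4.93238 years.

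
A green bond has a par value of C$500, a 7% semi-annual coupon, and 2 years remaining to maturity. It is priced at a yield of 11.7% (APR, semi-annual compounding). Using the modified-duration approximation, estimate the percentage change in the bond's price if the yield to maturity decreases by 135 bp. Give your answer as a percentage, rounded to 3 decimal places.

+2.418%

Periodic yield y = 0.0585. Modified duration first:
  t   CF        PV=CF/(1+0.0585)^t    t·PV
  1        17.50        16.5328        16.5328
  2        17.50        15.6191        31.2382
  3        17.50        14.7559        44.2677
  4       517.50       412.2369     1,648.9478
  Σ                    459.1448     1,740.9865
P = 459.1448; D_Mac = 3.79180 half-year periods = 1.89590 yrs; D_mod = 1.89590/(1+0.0585) = 1.79112 yrs.
ΔP/P ≈ -D_mod · Δy = -1.79112 × (-0.0135) = +0.024180 = +2.4180%.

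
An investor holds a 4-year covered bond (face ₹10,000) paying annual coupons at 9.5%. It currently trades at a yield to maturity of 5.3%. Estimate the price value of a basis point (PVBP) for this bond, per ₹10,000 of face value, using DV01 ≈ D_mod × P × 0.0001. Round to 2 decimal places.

₹3.86

Periodic yield y = 0.053.
  t   CF        PV=CF/(1+0.053)^t    t·PV
  1       950.00       902.1842       902.1842
  2       950.00       856.7752     1,713.5503
  3       950.00       813.6516     2,440.9549
  4    10,950.00     8,906.3680    35,625.4719
  Σ                 11,478.9790    40,682.1613
P = 11,478.9790; D_Mac = 3.54406 yrs; D_mod = 3.36568 yrs.
DV01 ≈ 3.36568 × 11,478.9790 × 0.0001 = 3.863453.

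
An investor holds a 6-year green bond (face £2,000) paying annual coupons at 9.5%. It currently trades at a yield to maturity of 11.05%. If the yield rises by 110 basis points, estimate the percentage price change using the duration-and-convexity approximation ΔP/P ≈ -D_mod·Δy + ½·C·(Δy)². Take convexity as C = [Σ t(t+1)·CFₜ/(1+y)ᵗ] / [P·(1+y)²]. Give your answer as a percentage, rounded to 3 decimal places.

-4.599%

With y = 0.1105:
  t   CF        PV=CF/(1+0.1105)^t    t·PV        t(t+1)·PV
  1       190.00       171.0941       171.0941         342.1882
  2       190.00       154.0694       308.1389         924.4166
  3       190.00       138.7388       416.2164       1,664.8655
  4       190.00       124.9336       499.7345       2,498.6725
  5       190.00       112.5021       562.5107       3,375.0642
  6     2,190.00     1,167.7039     7,006.2235      49,043.5646
  Σ                  1,869.0420     8,963.9181      57,848.7716
P = 1,869.0420; D_Mac = 4.79600 yrs; D_mod = 4.31877 yrs; C = 25.09793.
Duration effect: -4.31877 × (+0.011) = -0.047506
Convexity effect: 0.5 × 25.09793 × (0.011)² = +0.0015184
ΔP/P ≈ -0.047506 + 0.0015184 = -0.045988 = -4.5988%.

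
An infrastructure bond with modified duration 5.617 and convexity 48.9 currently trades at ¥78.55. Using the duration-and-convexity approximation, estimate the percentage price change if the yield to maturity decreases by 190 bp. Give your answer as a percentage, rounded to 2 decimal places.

Duration effect: -D_mod·Δy = -5.617 × (-0.019) = +0.106723
Convexity effect: ½·C·(Δy)² = 0.5 × 48.9 × (-0.019)² = +0.00882645
ΔP/P ≈ +0.106723 + 0.00882645 = +0.11554945
= +11.554945%.

+11.55%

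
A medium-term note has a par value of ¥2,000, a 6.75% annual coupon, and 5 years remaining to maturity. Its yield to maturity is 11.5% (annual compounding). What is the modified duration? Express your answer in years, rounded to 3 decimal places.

Periodic yield y = 0.115. First find Macaulay duration:
  t   CF        PV=CF/(1+0.115)^t    t·PV
  1       135.00       121.0762       121.0762
  2       135.00       108.5885       217.1771
  3       135.00        97.3888       292.1665
  4       135.00        87.3442       349.3770
  5     2,135.00     1,238.8637     6,194.3187
  Σ                  1,653.2616     7,174.1155
P = 1,653.2616; Macaulay duration = 7,174.1155 / 1,653.2616 = 4.33937 years.
Modified duration = D_Mac / (1 + y) = 4.33937 / 1.115 = 3.89181 years.

3.892 years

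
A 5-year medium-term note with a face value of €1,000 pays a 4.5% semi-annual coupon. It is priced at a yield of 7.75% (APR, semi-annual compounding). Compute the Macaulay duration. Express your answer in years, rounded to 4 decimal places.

4.4905 years

Periodic yield y = 0.03875. Discount each cash flow and weight by its period:
  t   CF        PV=CF/(1+0.03875)^t    t·PV
  1        22.50        21.6606        21.6606
  2        22.50        20.8526        41.7052
  3        22.50        20.0747        60.2241
  4        22.50        19.3258        77.3034
  5        22.50        18.6049        93.0245
  6        22.50        17.9109       107.4651
  7        22.50        17.2427       120.6989
  8        22.50        16.5995       132.7958
  9        22.50        15.9802       143.8221
  10    1,022.50       699.1220     6,991.2197
  Σ                    867.3739     7,789.9195
Price P = Σ PV = 867.3739.
Macaulay duration = Σ(t·PV) / P = 7,789.9195 / 867.3739 = 8.98104 half-year periods.
In years: 8.98104 / 2 = 4.49052 years.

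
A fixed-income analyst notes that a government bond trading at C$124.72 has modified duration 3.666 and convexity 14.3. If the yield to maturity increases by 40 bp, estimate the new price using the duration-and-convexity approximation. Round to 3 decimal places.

Duration effect: -D_mod·Δy = -3.666 × (+0.004) = -0.014664
Convexity effect: ½·C·(Δy)² = 0.5 × 14.3 × (0.004)² = +0.0001144
ΔP/P ≈ -0.014664 + 0.0001144 = -0.0145496
New price ≈ 124.72 × (1 - 0.0145496) = 122.905373888.

C$122.905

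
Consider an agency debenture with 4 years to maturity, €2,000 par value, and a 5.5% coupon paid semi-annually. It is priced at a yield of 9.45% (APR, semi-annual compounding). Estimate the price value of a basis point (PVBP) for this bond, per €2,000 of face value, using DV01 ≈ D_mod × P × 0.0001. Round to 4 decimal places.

€0.6011

Periodic yield y = 0.04725.
  t   CF        PV=CF/(1+0.04725)^t    t·PV
  1        55.00        52.5185        52.5185
  2        55.00        50.1490       100.2979
  3        55.00        47.8863       143.6590
  4        55.00        45.7258       182.9032
  5        55.00        43.6627       218.3136
  6        55.00        41.6927       250.1565
  7        55.00        39.8116       278.6815
  8     2,055.00     1,420.3941    11,363.1532
  Σ                  1,741.8408    12,589.6834
P = 1,741.8408; D_Mac = 7.22780 half-year periods = 3.61390 yrs; D_mod = 3.45085 yrs.
DV01 ≈ 3.45085 × 1,741.8408 × 0.0001 = 0.601083.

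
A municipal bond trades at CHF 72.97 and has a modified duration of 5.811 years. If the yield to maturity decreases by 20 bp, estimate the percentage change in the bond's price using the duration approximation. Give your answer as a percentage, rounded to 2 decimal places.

Duration approximation: ΔP/P ≈ -D_mod · Δy = -5.811 × (-0.002) = +0.011622.
As a percentage: +1.1622%.

+1.16%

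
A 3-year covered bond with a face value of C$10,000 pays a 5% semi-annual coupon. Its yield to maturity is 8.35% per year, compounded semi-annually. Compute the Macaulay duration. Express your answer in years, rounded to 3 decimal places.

2.813 years

Periodic yield y = 0.04175. Discount each cash flow and weight by its period:
  t   CF        PV=CF/(1+0.04175)^t    t·PV
  1       250.00       239.9808       239.9808
  2       250.00       230.3631       460.7263
  3       250.00       221.1309       663.3928
  4       250.00       212.2687       849.0748
  5       250.00       203.7617     1,018.8083
  6    10,250.00     8,019.4173    48,116.5035
  Σ                  9,126.9225    51,348.4865
Price P = Σ PV = 9,126.9225.
Macaulay duration = Σ(t·PV) / P = 51,348.4865 / 9,126.9225 = 5.62605 half-year periods.
In years: 5.62605 / 2 = 2.81302 years.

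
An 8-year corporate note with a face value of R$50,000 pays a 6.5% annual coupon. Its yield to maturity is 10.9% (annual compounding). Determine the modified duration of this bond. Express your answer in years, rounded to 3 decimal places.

Periodic yield y = 0.109. First find Macaulay duration:
  t   CF        PV=CF/(1+0.109)^t    t·PV
  1     3,250.00     2,930.5681     2,930.5681
  2     3,250.00     2,642.5321     5,285.0642
  3     3,250.00     2,382.8062     7,148.4186
  4     3,250.00     2,148.6079     8,594.4318
  5     3,250.00     1,937.4283     9,687.1413
  6     3,250.00     1,747.0047    10,482.0285
  7     3,250.00     1,575.2973    11,027.0813
  8    53,250.00    23,273.7971   186,190.3764
  Σ                 38,638.0417   241,345.1101
P = 38,638.0417; Macaulay duration = 241,345.1101 / 38,638.0417 = 6.24631 years.
Modified duration = D_Mac / (1 + y) = 6.24631 / 1.109 = 5.63238 years.

5.632 years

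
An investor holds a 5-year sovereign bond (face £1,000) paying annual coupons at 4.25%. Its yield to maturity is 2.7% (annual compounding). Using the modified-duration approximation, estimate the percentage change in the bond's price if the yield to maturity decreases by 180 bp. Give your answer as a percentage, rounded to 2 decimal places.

Periodic yield y = 0.027. Modified duration first:
  t   CF        PV=CF/(1+0.027)^t    t·PV
  1        42.50        41.3827        41.3827
  2        42.50        40.2947        80.5894
  3        42.50        39.2354       117.7061
  4        42.50        38.2039       152.8154
  5     1,042.50       912.4810     4,562.4052
  Σ                  1,071.5976     4,954.8987
P = 1,071.5976; D_Mac = 4.62384 yrs; D_mod = 4.62384/(1+0.027) = 4.50228 yrs.
ΔP/P ≈ -D_mod · Δy = -4.50228 × (-0.018) = +0.081041 = +8.1041%.

+8.10%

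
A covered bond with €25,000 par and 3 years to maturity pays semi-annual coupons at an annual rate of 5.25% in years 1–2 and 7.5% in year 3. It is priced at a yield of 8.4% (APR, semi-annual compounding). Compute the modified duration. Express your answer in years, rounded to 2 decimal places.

Periodic yield y = 0.042. First find Macaulay duration:
  t   CF        PV=CF/(1+0.042)^t    t·PV
  1       656.25       629.7985       629.7985
  2       656.25       604.4131     1,208.8262
  3       656.25       580.0510     1,740.1529
  4       656.25       556.6708     2,226.6832
  5       937.50       763.1900     3,815.9501
  6    25,937.50    20,263.8425   121,583.0547
  Σ                 23,397.9658   131,204.4656
P = 23,397.9658; Macaulay duration = 131,204.4656 / 23,397.9658 = 5.60752 half-year periods = 2.80376 years.
Modified duration = D_Mac / (1 + y) = 2.80376 / 1.042 = 2.69075 years.

2.69 years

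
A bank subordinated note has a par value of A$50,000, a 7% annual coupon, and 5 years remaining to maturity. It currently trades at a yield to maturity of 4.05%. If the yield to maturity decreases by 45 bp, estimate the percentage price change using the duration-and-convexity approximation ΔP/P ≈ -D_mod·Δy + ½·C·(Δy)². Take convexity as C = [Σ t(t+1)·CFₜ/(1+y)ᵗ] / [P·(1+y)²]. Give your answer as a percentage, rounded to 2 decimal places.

+1.94%

With y = 0.0405:
  t   CF        PV=CF/(1+0.0405)^t    t·PV        t(t+1)·PV
  1     3,500.00     3,363.7674     3,363.7674       6,727.5348
  2     3,500.00     3,232.8375     6,465.6750      19,397.0250
  3     3,500.00     3,107.0038     9,321.0115      37,284.0461
  4     3,500.00     2,986.0681    11,944.2723      59,721.3617
  5    53,500.00    43,867.5479   219,337.7397   1,316,026.4379
  Σ                 56,557.2248   250,432.4660   1,439,156.4057
P = 56,557.2248; D_Mac = 4.42795 yrs; D_mod = 4.25560 yrs; C = 23.50367.
Duration effect: -4.25560 × (-0.0045) = +0.019150
Convexity effect: 0.5 × 23.50367 × (-0.0045)² = +0.0002380
ΔP/P ≈ +0.019150 + 0.0002380 = +0.019388 = +1.9388%.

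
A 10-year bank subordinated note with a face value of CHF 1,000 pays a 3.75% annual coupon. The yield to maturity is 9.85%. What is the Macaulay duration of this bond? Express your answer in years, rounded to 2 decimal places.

8.04 years

Periodic yield y = 0.0985. Discount each cash flow and weight by its year:
  t   CF        PV=CF/(1+0.0985)^t    t·PV
  1        37.50        34.1375        34.1375
  2        37.50        31.0764        62.1529
  3        37.50        28.2899        84.8696
  4        37.50        25.7532       103.0128
  5        37.50        23.4440       117.2198
  6        37.50        21.3418       128.0508
  7        37.50        19.4281       135.9969
  8        37.50        17.6860       141.4884
  9        37.50        16.1002       144.9016
  10    1,037.50       405.4969     4,054.9686
  Σ                    622.7539     5,006.7987
Price P = Σ PV = 622.7539.
Macaulay duration = Σ(t·PV) / P = 5,006.7987 / 622.7539 = 8.03977 years.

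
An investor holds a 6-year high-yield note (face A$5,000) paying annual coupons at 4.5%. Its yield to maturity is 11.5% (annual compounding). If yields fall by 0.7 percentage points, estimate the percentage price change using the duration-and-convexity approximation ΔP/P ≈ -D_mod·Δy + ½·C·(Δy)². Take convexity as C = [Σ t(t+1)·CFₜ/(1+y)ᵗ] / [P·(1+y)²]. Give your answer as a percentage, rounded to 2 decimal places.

With y = 0.115:
  t   CF        PV=CF/(1+0.115)^t    t·PV        t(t+1)·PV
  1       225.00       201.7937       201.7937         403.5874
  2       225.00       180.9809       361.9618       1,085.8855
  3       225.00       162.3147       486.9442       1,947.7767
  4       225.00       145.5737       582.2950       2,911.4749
  5       225.00       130.5594       652.7971       3,916.7823
  6     5,225.00     2,719.1746    16,315.0474     114,205.3321
  Σ                  3,540.3971    18,600.8392     124,470.8389
P = 3,540.3971; D_Mac = 5.25389 yrs; D_mod = 4.71200 yrs; C = 28.27912.
Duration effect: -4.71200 × (-0.007) = +0.032984
Convexity effect: 0.5 × 28.27912 × (-0.007)² = +0.0006928
ΔP/P ≈ +0.032984 + 0.0006928 = +0.033677 = +3.3677%.

+3.37%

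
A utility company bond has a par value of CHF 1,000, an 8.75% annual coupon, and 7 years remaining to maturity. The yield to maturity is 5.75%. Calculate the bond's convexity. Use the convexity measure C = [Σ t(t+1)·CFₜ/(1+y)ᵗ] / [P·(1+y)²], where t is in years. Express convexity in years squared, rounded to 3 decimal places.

With y = 0.0575:
  t   CF        PV=CF/(1+0.0575)^t    t·PV        t(t+1)·PV
  1        87.50        82.7423        82.7423         165.4846
  2        87.50        78.2433       156.4867         469.4600
  3        87.50        73.9890       221.9669         887.8675
  4        87.50        69.9659       279.8637       1,399.3184
  5        87.50        66.1616       330.8081       1,984.8488
  6        87.50        62.5642       375.3851       2,627.6958
  7     1,087.50       735.3035     5,147.1245      41,176.9960
  Σ                  1,168.9698     6,594.3773      48,711.6711
P = 1,168.9698.
Convexity = Σ t(t+1)·PV / [P·(1+y)²] = 48,711.6711 / (1,168.9698 × 1.118306) = 37.26224.

37.262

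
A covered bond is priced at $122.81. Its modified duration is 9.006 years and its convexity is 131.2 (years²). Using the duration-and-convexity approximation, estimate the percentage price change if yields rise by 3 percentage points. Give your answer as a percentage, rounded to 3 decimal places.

-21.114%

Duration effect: -D_mod·Δy = -9.006 × (+0.03) = -0.270180
Convexity effect: ½·C·(Δy)² = 0.5 × 131.2 × (0.03)² = +0.0590400
ΔP/P ≈ -0.270180 + 0.0590400 = -0.211140
= -21.1140%.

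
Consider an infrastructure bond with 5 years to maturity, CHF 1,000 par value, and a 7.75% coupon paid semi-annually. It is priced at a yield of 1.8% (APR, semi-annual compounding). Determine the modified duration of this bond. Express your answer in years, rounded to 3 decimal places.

Periodic yield y = 0.009. First find Macaulay duration:
  t   CF        PV=CF/(1+0.009)^t    t·PV
  1        38.75        38.4044        38.4044
  2        38.75        38.0618        76.1236
  3        38.75        37.7223       113.1669
  4        38.75        37.3858       149.5433
  5        38.75        37.0524       185.2618
  6        38.75        36.7219       220.3312
  7        38.75        36.3943       254.7602
  8        38.75        36.0697       288.5575
  9        38.75        35.7480       321.7316
  10    1,038.75       949.7283     9,497.2829
  Σ                  1,283.2888    11,145.1634
P = 1,283.2888; Macaulay duration = 11,145.1634 / 1,283.2888 = 8.68484 half-year periods = 4.34242 years.
Modified duration = D_Mac / (1 + y) = 4.34242 / 1.009 = 4.30369 years.

4.304 years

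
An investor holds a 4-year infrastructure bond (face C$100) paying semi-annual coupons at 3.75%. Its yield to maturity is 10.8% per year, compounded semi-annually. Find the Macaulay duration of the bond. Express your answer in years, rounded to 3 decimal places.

Periodic yield y = 0.054. Discount each cash flow and weight by its period:
  t   CF        PV=CF/(1+0.054)^t    t·PV
  1        1.875         1.7789         1.7789
  2        1.875         1.6878         3.3756
  3        1.875         1.6013         4.8040
  4        1.875         1.5193         6.0771
  5        1.875         1.4414         7.2072
  6        1.875         1.3676         8.2056
  7        1.875         1.2975         9.0827
  8      101.875        66.8872       535.0973
  Σ                     77.5811       575.6284
Price P = Σ PV = 77.5811.
Macaulay duration = Σ(t·PV) / P = 575.6284 / 77.5811 = 7.41970 half-year periods.
In years: 7.41970 / 2 = 3.70985 years.

3.710 years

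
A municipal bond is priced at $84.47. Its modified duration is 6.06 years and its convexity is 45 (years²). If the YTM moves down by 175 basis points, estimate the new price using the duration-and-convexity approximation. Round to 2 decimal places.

$94.01

Duration effect: -D_mod·Δy = -6.06 × (-0.0175) = +0.106050
Convexity effect: ½·C·(Δy)² = 0.5 × 45 × (-0.0175)² = +0.006890625
ΔP/P ≈ +0.106050 + 0.006890625 = +0.112940625
New price ≈ 84.47 × (1 + 0.112940625) = 94.01009459375.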